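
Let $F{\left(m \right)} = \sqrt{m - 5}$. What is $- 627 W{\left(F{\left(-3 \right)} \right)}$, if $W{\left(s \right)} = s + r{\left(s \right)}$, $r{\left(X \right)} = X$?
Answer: $- 2508 i \sqrt{2} \approx - 3546.8 i$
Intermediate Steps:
$F{\left(m \right)} = \sqrt{-5 + m}$
$W{\left(s \right)} = 2 s$ ($W{\left(s \right)} = s + s = 2 s$)
$- 627 W{\left(F{\left(-3 \right)} \right)} = - 627 \cdot 2 \sqrt{-5 - 3} = - 627 \cdot 2 \sqrt{-8} = - 627 \cdot 2 \cdot 2 i \sqrt{2} = - 627 \cdot 4 i \sqrt{2} = - 2508 i \sqrt{2}$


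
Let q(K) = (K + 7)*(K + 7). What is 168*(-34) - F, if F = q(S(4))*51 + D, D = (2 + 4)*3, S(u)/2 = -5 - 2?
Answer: -8229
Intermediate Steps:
S(u) = -14 (S(u) = 2*(-5 - 2) = 2*(-7) = -14)
q(K) = (7 + K)² (q(K) = (7 + K)*(7 + K) = (7 + K)²)
D = 18 (D = 6*3 = 18)
F = 2517 (F = (7 - 14)²*51 + 18 = (-7)²*51 + 18 = 49*51 + 18 = 2499 + 18 = 2517)
168*(-34) - F = 168*(-34) - 1*2517 = -5712 - 2517 = -8229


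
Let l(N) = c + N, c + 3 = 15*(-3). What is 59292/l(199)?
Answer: 59292/151 ≈ 392.66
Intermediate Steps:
c = -48 (c = -3 + 15*(-3) = -3 - 45 = -48)
l(N) = -48 + N
59292/l(199) = 59292/(-48 + 199) = 59292/151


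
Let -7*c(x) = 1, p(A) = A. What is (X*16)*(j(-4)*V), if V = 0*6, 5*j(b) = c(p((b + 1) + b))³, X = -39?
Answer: 0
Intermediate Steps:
c(x) = -⅐ (c(x) = -⅐*1 = -⅐)
j(b) = -1/1715 (j(b) = (-⅐)³/5 = (⅕)*(-1/343) = -1/1715)
V = 0
(X*16)*(j(-4)*V) = (-39*16)*(-1/1715*0) = -624*0 = 0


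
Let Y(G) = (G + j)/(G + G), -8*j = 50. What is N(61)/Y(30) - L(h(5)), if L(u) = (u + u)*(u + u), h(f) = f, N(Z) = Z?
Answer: 1028/19 ≈ 54.105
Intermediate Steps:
j = -25/4 (j = -1/8*50 = -25/4 ≈ -6.2500)
Y(G) = (-25/4 + G)/(2*G) (Y(G) = (G - 25/4)/(G + G) = (-25/4 + G)/((2*G)) = (-25/4 + G)*(1/(2*G)) = (-25/4 + G)/(2*G))
L(u) = 4*u**2 (L(u) = (2*u)*(2*u) = 4*u**2)
N(61)/Y(30) - L(h(5)) = 61/(((1/8)*(-25 + 4*30)/30)) - 4*5**2 = 61/(((1/8)*(1/30)*(-25 + 120))) - 4*25 = 61/(((1/8)*(1/30)*95)) - 1*100 = 61/(19/48) - 100 = 61*(48/19) - 100 = 2928/19 - 100 = 1028/19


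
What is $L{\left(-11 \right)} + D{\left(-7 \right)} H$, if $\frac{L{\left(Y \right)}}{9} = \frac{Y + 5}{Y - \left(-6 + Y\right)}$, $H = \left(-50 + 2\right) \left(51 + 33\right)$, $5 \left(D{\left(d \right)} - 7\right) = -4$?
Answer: $- \frac{125037}{5} \approx -25007.0$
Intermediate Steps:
$D{\left(d \right)} = \frac{31}{5}$ ($D{\left(d \right)} = 7 + \frac{1}{5} \left(-4\right) = 7 - \frac{4}{5} = \frac{31}{5}$)
$H = -4032$ ($H = \left(-48\right) 84 = -4032$)
$L{\left(Y \right)} = \frac{15}{2} + \frac{3 Y}{2}$ ($L{\left(Y \right)} = 9 \frac{Y + 5}{Y - \left(-6 + Y\right)} = 9 \frac{5 + Y}{6} = 9 \left(5 + Y\right) \frac{1}{6} = 9 \left(\frac{5}{6} + \frac{Y}{6}\right) = \frac{15}{2} + \frac{3 Y}{2}$)
$L{\left(-11 \right)} + D{\left(-7 \right)} H = \left(\frac{15}{2} + \frac{3}{2} \left(-11\right)\right) + \frac{31}{5} \left(-4032\right) = \left(\frac{15}{2} - \frac{33}{2}\right) - \frac{124992}{5} = -9 - \frac{124992}{5} = - \frac{125037}{5}$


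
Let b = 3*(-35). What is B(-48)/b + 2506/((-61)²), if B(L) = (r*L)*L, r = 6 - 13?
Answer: 2870258/18605 ≈ 154.27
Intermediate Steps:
r = -7
b = -105
B(L) = -7*L² (B(L) = (-7*L)*L = -7*L²)
B(-48)/b + 2506/((-61)²) = -7*(-48)²/(-105) + 2506/((-61)²) = -7*2304*(-1/105) + 2506/3721 = -16128*(-1/105) + 2506*(1/3721) = 768/5 + 2506/3721 = 2870258/18605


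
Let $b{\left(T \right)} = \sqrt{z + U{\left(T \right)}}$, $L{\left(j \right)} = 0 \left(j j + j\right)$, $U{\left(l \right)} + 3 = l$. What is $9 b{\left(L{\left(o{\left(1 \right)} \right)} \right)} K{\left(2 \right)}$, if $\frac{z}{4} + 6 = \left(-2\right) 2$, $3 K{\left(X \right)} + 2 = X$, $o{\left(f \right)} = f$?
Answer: $0$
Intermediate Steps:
$K{\left(X \right)} = - \frac{2}{3} + \frac{X}{3}$
$U{\left(l \right)} = -3 + l$
$z = -40$ ($z = -24 + 4 \left(\left(-2\right) 2\right) = -24 + 4 \left(-4\right) = -24 - 16 = -40$)
$L{\left(j \right)} = 0$ ($L{\left(j \right)} = 0 \left(j^{2} + j\right) = 0 \left(j + j^{2}\right) = 0$)
$b{\left(T \right)} = \sqrt{-43 + T}$ ($b{\left(T \right)} = \sqrt{-40 + \left(-3 + T\right)} = \sqrt{-43 + T}$)
$9 b{\left(L{\left(o{\left(1 \right)} \right)} \right)} K{\left(2 \right)} = 9 \sqrt{-43 + 0} \left(- \frac{2}{3} + \frac{1}{3} \cdot 2\right) = 9 \sqrt{-43} \left(- \frac{2}{3} + \frac{2}{3}\right) = 9 i \sqrt{43} \cdot 0 = 0$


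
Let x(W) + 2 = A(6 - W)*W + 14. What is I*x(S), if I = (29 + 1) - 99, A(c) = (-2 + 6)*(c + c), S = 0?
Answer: -828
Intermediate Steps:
A(c) = 8*c (A(c) = 4*(2*c) = 8*c)
x(W) = 12 + W*(48 - 8*W) (x(W) = -2 + ((8*(6 - W))*W + 14) = -2 + ((48 - 8*W)*W + 14) = -2 + (W*(48 - 8*W) + 14) = -2 + (14 + W*(48 - 8*W)) = 12 + W*(48 - 8*W))
I = -69 (I = 30 - 99 = -69)
I*x(S) = -69*(12 - 8*0*(-6 + 0)) = -69*(12 - 8*0*(-6)) = -69*(12 + 0) = -69*12 = -828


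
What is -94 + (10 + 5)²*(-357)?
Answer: -80419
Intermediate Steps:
-94 + (10 + 5)²*(-357) = -94 + 15²*(-357) = -94 + 225*(-357) = -94 - 80325 = -80419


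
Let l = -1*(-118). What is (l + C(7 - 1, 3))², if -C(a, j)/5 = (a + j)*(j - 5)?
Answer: 43264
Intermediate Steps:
C(a, j) = -5*(-5 + j)*(a + j) (C(a, j) = -5*(a + j)*(j - 5) = -5*(a + j)*(-5 + j) = -5*(-5 + j)*(a + j))
l = 118
(l + C(7 - 1, 3))² = (118 + (-5*3² + 25*(7 - 1) + 25*3 - 5*(7 - 1)*3))² = (118 + (-5*9 + 25*6 + 75 - 5*6*3))² = (118 + (-45 + 150 + 75 - 90))² = (118 + 90)² = 208² = 43264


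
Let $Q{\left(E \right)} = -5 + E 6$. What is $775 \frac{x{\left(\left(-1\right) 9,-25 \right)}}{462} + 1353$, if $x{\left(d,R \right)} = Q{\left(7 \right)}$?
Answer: $\frac{653761}{462} \approx 1415.1$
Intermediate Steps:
$Q{\left(E \right)} = -5 + 6 E$
$x{\left(d,R \right)} = 37$ ($x{\left(d,R \right)} = -5 + 6 \cdot 7 = -5 + 42 = 37$)
$775 \frac{x{\left(\left(-1\right) 9,-25 \right)}}{462} + 1353 = 775 \cdot \frac{37}{462} + 1353 = \frac{28675}{462} + 1353 = \frac{653761}{462}$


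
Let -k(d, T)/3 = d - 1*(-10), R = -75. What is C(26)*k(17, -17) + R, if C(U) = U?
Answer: -2181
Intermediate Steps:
k(d, T) = -30 - 3*d (k(d, T) = -3*(d - 1*(-10)) = -3*(d + 10) = -3*(10 + d) = -30 - 3*d)
C(26)*k(17, -17) + R = 26*(-30 - 3*17) - 75 = 26*(-30 - 51) - 75 = 26*(-81) - 75 = -2106 - 75 = -2181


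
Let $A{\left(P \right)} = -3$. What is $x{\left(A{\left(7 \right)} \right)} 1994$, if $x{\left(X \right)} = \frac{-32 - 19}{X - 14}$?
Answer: $5982$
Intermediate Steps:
$x{\left(X \right)} = - \frac{51}{-14 + X}$
$x{\left(A{\left(7 \right)} \right)} 1994 = - \frac{51}{-14 - 3} \cdot 1994 = - \frac{51}{-17} \cdot 1994 = \left(-51\right) \left(- \frac{1}{17}\right) 1994 = 3 \cdot 1994 = 5982$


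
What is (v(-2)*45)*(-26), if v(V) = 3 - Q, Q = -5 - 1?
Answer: -10530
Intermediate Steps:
Q = -6
v(V) = 9 (v(V) = 3 - 1*(-6) = 3 + 6 = 9)
(v(-2)*45)*(-26) = (9*45)*(-26) = 405*(-26) = -10530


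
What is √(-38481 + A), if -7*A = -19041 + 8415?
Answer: 111*I*√3 ≈ 192.26*I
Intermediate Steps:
A = 1518 (A = -(-19041 + 8415)/7 = -⅐*(-10626) = 1518)
√(-38481 + A) = √(-38481 + 1518) = √(-36963) = 111*I*√3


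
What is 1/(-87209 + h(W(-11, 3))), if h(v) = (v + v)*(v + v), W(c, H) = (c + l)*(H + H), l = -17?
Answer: 1/25687 ≈ 3.8930e-5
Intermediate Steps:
W(c, H) = 2*H*(-17 + c) (W(c, H) = (c - 17)*(H + H) = (-17 + c)*(2*H) = 2*H*(-17 + c))
h(v) = 4*v² (h(v) = (2*v)*(2*v) = 4*v²)
1/(-87209 + h(W(-11, 3))) = 1/(-87209 + 4*(2*3*(-17 - 11))²) = 1/(-87209 + 4*(2*3*(-28))²) = 1/(-87209 + 4*(-168)²) = 1/(-87209 + 4*28224) = 1/(-87209 + 112896) = 1/25687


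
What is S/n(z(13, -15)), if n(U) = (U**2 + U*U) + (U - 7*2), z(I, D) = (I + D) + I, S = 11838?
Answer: 11838/239 ≈ 49.531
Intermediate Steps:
z(I, D) = D + 2*I (z(I, D) = (D + I) + I = D + 2*I)
n(U) = -14 + U + 2*U**2 (n(U) = (U**2 + U**2) + (U - 14) = 2*U**2 + (-14 + U) = -14 + U + 2*U**2)
S/n(z(13, -15)) = 11838/(-14 + (-15 + 2*13) + 2*(-15 + 2*13)**2) = 11838/(-14 + (-15 + 26) + 2*(-15 + 26)**2) = 11838/(-14 + 11 + 2*11**2) = 11838/(-14 + 11 + 2*121) = 11838/(-14 + 11 + 242) = 11838/239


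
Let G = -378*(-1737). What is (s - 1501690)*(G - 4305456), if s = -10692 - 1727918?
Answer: 11823433461000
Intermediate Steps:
s = -1738610
G = 656586
(s - 1501690)*(G - 4305456) = (-1738610 - 1501690)*(656586 - 4305456) = -3240300*(-3648870) = 11823433461000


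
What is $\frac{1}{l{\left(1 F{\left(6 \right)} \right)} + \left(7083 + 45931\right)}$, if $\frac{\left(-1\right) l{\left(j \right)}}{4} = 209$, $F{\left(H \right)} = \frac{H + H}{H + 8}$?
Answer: $\frac{1}{52178} \approx 1.9165 \cdot 10^{-5}$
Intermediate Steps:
$F{\left(H \right)} = \frac{2 H}{8 + H}$
$l{\left(j \right)} = -836$ ($l{\left(j \right)} = \left(-4\right) 209 = -836$)
$\frac{1}{l{\left(1 F{\left(6 \right)} \right)} + \left(7083 + 45931\right)} = \frac{1}{-836 + \left(7083 + 45931\right)} = \frac{1}{-836 + 53014} = \frac{1}{52178}$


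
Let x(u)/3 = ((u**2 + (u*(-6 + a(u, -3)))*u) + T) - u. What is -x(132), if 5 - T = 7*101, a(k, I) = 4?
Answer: 54774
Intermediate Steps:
T = -702 (T = 5 - 7*101 = 5 - 1*707 = 5 - 707 = -702)
x(u) = -2106 - 3*u - 3*u**2 (x(u) = 3*(((u**2 + (u*(-6 + 4))*u) - 702) - u) = 3*(((u**2 + (u*(-2))*u) - 702) - u) = 3*(((u**2 + (-2*u)*u) - 702) - u) = 3*(((u**2 - 2*u**2) - 702) - u) = 3*((-u**2 - 702) - u) = 3*((-702 - u**2) - u) = 3*(-702 - u - u**2) = -2106 - 3*u - 3*u**2)
-x(132) = -(-2106 - 3*132 - 3*132**2) = -(-2106 - 396 - 3*17424) = -(-2106 - 396 - 52272) = -1*(-54774) = 54774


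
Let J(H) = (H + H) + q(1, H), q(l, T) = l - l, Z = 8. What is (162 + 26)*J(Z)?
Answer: 3008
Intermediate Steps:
q(l, T) = 0
J(H) = 2*H (J(H) = (H + H) + 0 = 2*H + 0 = 2*H)
(162 + 26)*J(Z) = (162 + 26)*(2*8) = 188*16 = 3008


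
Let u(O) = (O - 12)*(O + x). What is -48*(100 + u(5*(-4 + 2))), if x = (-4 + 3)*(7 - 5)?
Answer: -17472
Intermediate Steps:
x = -2 (x = -1*2 = -2)
u(O) = (-12 + O)*(-2 + O) (u(O) = (O - 12)*(O - 2) = (-12 + O)*(-2 + O))
-48*(100 + u(5*(-4 + 2))) = -48*(100 + (24 + (5*(-4 + 2))² - 70*(-4 + 2))) = -48*(100 + (24 + (5*(-2))² - 70*(-2))) = -48*(100 + (24 + (-10)² - 14*(-10))) = -48*(100 + (24 + 100 + 140)) = -48*(100 + 264) = -48*364 = -17472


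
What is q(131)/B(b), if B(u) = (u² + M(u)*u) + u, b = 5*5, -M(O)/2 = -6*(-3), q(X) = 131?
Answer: -131/250 ≈ -0.52400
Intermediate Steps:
M(O) = -36 (M(O) = -(-12)*(-3) = -2*18 = -36)
b = 25
B(u) = u² - 35*u (B(u) = (u² - 36*u) + u = u² - 35*u)
q(131)/B(b) = 131/((25*(-35 + 25))) = 131/((25*(-10))) = 131/(-250) = 131*(-1/250) = -131/250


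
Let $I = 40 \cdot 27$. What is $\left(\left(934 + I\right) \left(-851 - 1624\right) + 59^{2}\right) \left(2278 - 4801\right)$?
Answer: $12567489387$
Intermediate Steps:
$I = 1080$
$\left(\left(934 + I\right) \left(-851 - 1624\right) + 59^{2}\right) \left(2278 - 4801\right) = \left(\left(934 + 1080\right) \left(-851 - 1624\right) + 59^{2}\right) \left(2278 - 4801\right) = \left(2014 \left(-2475\right) + 3481\right) \left(-2523\right) = \left(-4984650 + 3481\right) \left(-2523\right) = \left(-4981169\right) \left(-2523\right) = 12567489387$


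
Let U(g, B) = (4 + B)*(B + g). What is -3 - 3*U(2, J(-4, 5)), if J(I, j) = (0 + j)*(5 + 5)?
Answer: -8427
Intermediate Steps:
J(I, j) = 10*j (J(I, j) = j*10 = 10*j)
-3 - 3*U(2, J(-4, 5)) = -3 - 3*((10*5)² + 4*(10*5) + 4*2 + (10*5)*2) = -3 - 3*(50² + 4*50 + 8 + 50*2) = -3 - 3*(2500 + 200 + 8 + 100) = -3 - 3*2808 = -3 - 8424 = -8427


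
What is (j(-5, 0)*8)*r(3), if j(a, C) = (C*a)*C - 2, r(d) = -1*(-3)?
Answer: -48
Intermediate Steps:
r(d) = 3
j(a, C) = -2 + a*C² (j(a, C) = a*C² - 2 = -2 + a*C²)
(j(-5, 0)*8)*r(3) = ((-2 - 5*0²)*8)*3 = ((-2 - 5*0)*8)*3 = ((-2 + 0)*8)*3 = -2*8*3 = -16*3 = -48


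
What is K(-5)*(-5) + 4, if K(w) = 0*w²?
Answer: 4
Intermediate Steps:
K(w) = 0
K(-5)*(-5) + 4 = 0*(-5) + 4 = 0 + 4 = 4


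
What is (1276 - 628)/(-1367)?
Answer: -648/1367 ≈ -0.47403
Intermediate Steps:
(1276 - 628)/(-1367) = 648*(-1/1367) = -648/1367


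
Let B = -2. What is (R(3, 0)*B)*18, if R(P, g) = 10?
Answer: -360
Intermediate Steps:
(R(3, 0)*B)*18 = (10*(-2))*18 = -20*18 = -360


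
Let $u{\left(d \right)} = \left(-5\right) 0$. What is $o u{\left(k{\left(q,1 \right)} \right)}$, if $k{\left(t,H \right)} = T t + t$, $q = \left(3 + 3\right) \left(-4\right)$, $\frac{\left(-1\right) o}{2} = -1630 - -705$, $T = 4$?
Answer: $0$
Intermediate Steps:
$o = 1850$ ($o = - 2 \left(-1630 - -705\right) = - 2 \left(-1630 + 705\right) = \left(-2\right) \left(-925\right) = 1850$)
$q = -24$ ($q = 6 \left(-4\right) = -24$)
$k{\left(t,H \right)} = 5 t$ ($k{\left(t,H \right)} = 4 t + t = 5 t$)
$u{\left(d \right)} = 0$
$o u{\left(k{\left(q,1 \right)} \right)} = 1850 \cdot 0 = 0$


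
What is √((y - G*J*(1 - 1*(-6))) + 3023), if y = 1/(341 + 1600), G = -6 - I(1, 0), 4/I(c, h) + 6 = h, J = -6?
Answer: 58*√3134715/1941 ≈ 52.906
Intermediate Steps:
I(c, h) = 4/(-6 + h)
G = -16/3 (G = -6 - 4/(-6 + 0) = -6 - 4/(-6) = -6 - 4*(-1)/6 = -6 - 1*(-⅔) = -6 + ⅔ = -16/3 ≈ -5.3333)
y = 1/1941 ≈ 0.00051520
√((y - G*J*(1 - 1*(-6))) + 3023) = √((1/1941 - (-16/3*(-6))*(1 - 1*(-6))) + 3023) = √((1/1941 - 32*(1 + 6)) + 3023) = √((1/1941 - 32*7) + 3023) = √((1/1941 - 1*224) + 3023) = √((1/1941 - 224) + 3023) = √(-434783/1941 + 3023) = √(5432860/1941) = 58*√3134715/1941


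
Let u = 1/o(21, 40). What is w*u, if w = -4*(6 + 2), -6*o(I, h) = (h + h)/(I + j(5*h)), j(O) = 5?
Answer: 312/5 ≈ 62.400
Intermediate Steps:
o(I, h) = -h/(3*(5 + I)) (o(I, h) = -(h + h)/(6*(I + 5)) = -2*h/(6*(5 + I)) = -h/(3*(5 + I)))
u = -39/20 (u = 1/(-1*40/(15 + 3*21)) = 1/(-1*40/(15 + 63)) = 1/(-1*40/78) = 1/(-1*40*1/78) = 1/(-20/39) = -39/20 ≈ -1.9500)
w = -32 (w = -4*8 = -32)
w*u = -32*(-39/20) = 312/5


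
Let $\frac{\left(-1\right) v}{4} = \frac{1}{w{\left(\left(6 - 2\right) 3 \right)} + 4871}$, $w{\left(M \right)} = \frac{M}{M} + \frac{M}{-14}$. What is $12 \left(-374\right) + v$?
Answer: $- \frac{76515926}{17049} \approx -4488.0$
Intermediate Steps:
$w{\left(M \right)} = 1 - \frac{M}{14}$ ($w{\left(M \right)} = 1 + M \left(- \frac{1}{14}\right) = 1 - \frac{M}{14}$)
$v = - \frac{14}{17049}$ ($v = - \frac{4}{\left(1 - \frac{\left(6 - 2\right) 3}{14}\right) + 4871} = - \frac{4}{\left(1 - \frac{4 \cdot 3}{14}\right) + 4871} = - \frac{4}{\left(1 - \frac{6}{7}\right) + 4871} = - \frac{4}{\frac{1}{7} + 4871} = - \frac{4}{\frac{34098}{7}} = \left(-4\right) \frac{7}{34098} = - \frac{14}{17049} \approx -0.00082116$)
$12 \left(-374\right) + v = 12 \left(-374\right) - \frac{14}{17049} = -4488 - \frac{14}{17049} = - \frac{76515926}{17049}$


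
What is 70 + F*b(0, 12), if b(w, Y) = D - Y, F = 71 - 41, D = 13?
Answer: 100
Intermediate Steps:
F = 30
b(w, Y) = 13 - Y
70 + F*b(0, 12) = 70 + 30*(13 - 1*12) = 70 + 30*(13 - 12) = 70 + 30*1 = 70 + 30 = 100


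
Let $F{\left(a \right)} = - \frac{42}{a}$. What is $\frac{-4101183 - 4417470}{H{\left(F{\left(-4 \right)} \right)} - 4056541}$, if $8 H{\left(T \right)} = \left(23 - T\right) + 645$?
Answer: $\frac{45432816}{21634447} \approx 2.1$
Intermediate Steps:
$H{\left(T \right)} = \frac{167}{2} - \frac{T}{8}$ ($H{\left(T \right)} = \frac{\left(23 - T\right) + 645}{8} = \frac{668 - T}{8} = \frac{167}{2} - \frac{T}{8}$)
$\frac{-4101183 - 4417470}{H{\left(F{\left(-4 \right)} \right)} - 4056541} = \frac{-4101183 - 4417470}{\left(\frac{167}{2} - \frac{\left(-42\right) \frac{1}{-4}}{8}\right) - 4056541} = - \frac{8518653}{\left(\frac{167}{2} - \frac{\left(-42\right) \left(- \frac{1}{4}\right)}{8}\right) - 4056541} = - \frac{8518653}{\left(\frac{167}{2} - \frac{21}{16}\right) - 4056541} = - \frac{8518653}{\frac{1315}{16} - 4056541} = - \frac{8518653}{- \frac{64903341}{16}} = \left(-8518653\right) \left(- \frac{16}{64903341}\right) = \frac{45432816}{21634447}$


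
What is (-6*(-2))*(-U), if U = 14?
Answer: -168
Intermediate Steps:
(-6*(-2))*(-U) = (-6*(-2))*(-1*14) = 12*(-14) = -168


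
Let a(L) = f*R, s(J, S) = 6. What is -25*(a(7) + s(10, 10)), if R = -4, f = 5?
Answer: 350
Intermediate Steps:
a(L) = -20 (a(L) = 5*(-4) = -20)
-25*(a(7) + s(10, 10)) = -25*(-20 + 6) = -25*(-14) = 350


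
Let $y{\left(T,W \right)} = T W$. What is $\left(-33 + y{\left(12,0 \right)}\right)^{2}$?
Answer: $1089$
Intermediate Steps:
$\left(-33 + y{\left(12,0 \right)}\right)^{2} = \left(-33 + 12 \cdot 0\right)^{2} = \left(-33 + 0\right)^{2} = \left(-33\right)^{2} = 1089$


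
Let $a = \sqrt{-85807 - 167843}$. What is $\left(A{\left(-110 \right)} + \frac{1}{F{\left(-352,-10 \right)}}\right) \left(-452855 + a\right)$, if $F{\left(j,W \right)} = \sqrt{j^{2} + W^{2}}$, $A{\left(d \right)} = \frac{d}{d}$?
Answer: $- \frac{5 \left(62002 + \sqrt{31001}\right) \left(90571 - i \sqrt{10146}\right)}{62002} \approx -4.5414 \cdot 10^{5} + 505.07 i$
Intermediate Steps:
$A{\left(d \right)} = 1$
$F{\left(j,W \right)} = \sqrt{W^{2} + j^{2}}$
$a = 5 i \sqrt{10146}$ ($a = \sqrt{-253650} = 5 i \sqrt{10146} \approx 503.64 i$)
$\left(A{\left(-110 \right)} + \frac{1}{F{\left(-352,-10 \right)}}\right) \left(-452855 + a\right) = \left(1 + \frac{1}{\sqrt{\left(-10\right)^{2} + \left(-352\right)^{2}}}\right) \left(-452855 + 5 i \sqrt{10146}\right) = \left(1 + \frac{1}{\sqrt{100 + 123904}}\right) \left(-452855 + 5 i \sqrt{10146}\right) = \left(1 + \frac{1}{\sqrt{124004}}\right) \left(-452855 + 5 i \sqrt{10146}\right) = \left(1 + \frac{1}{2 \sqrt{31001}}\right) \left(-452855 + 5 i \sqrt{10146}\right) = \left(1 + \frac{\sqrt{31001}}{62002}\right) \left(-452855 + 5 i \sqrt{10146}\right)$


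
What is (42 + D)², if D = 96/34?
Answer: 580644/289 ≈ 2009.1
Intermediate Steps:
D = 48/17 (D = 96*(1/34) = 48/17 ≈ 2.8235)
(42 + D)² = (42 + 48/17)² = (762/17)² = 580644/289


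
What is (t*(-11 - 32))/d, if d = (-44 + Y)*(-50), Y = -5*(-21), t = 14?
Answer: 301/1525 ≈ 0.19738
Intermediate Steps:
Y = 105
d = -3050 (d = (-44 + 105)*(-50) = 61*(-50) = -3050)
(t*(-11 - 32))/d = (14*(-11 - 32))/(-3050) = (14*(-43))*(-1/3050) = -602*(-1/3050) = 301/1525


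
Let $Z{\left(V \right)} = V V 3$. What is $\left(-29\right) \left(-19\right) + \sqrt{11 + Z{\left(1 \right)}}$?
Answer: $551 + \sqrt{14} \approx 554.74$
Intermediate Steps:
$Z{\left(V \right)} = 3 V^{2}$ ($Z{\left(V \right)} = V^{2} \cdot 3 = 3 V^{2}$)
$\left(-29\right) \left(-19\right) + \sqrt{11 + Z{\left(1 \right)}} = \left(-29\right) \left(-19\right) + \sqrt{11 + 3 \cdot 1^{2}} = 551 + \sqrt{11 + 3 \cdot 1} = 551 + \sqrt{11 + 3} = 551 + \sqrt{14}$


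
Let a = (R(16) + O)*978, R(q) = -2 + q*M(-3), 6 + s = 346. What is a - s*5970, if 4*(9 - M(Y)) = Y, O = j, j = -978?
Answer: -2835672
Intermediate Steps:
O = -978
M(Y) = 9 - Y/4
s = 340 (s = -6 + 346 = 340)
R(q) = -2 + 39*q/4 (R(q) = -2 + q*(9 - ¼*(-3)) = -2 + q*(9 + ¾) = -2 + q*(39/4) = -2 + 39*q/4)
a = -805872 (a = ((-2 + (39/4)*16) - 978)*978 = ((-2 + 156) - 978)*978 = (154 - 978)*978 = -824*978 = -805872)
a - s*5970 = -805872 - 340*5970 = -805872 - 1*2029800 = -805872 - 2029800 = -2835672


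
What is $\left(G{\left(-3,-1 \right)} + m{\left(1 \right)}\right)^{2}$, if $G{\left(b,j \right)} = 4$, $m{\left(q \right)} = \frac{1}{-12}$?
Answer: $\frac{2209}{144} \approx 15.34$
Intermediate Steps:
$m{\left(q \right)} = - \frac{1}{12}$
$\left(G{\left(-3,-1 \right)} + m{\left(1 \right)}\right)^{2} = \left(4 - \frac{1}{12}\right)^{2} = \left(\frac{47}{12}\right)^{2} = \frac{2209}{144}$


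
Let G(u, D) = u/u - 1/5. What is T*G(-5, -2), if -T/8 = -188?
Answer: 6016/5 ≈ 1203.2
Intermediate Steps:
T = 1504 (T = -8*(-188) = 1504)
G(u, D) = ⅘ (G(u, D) = 1 - 1*⅕ = 1 - ⅕ = ⅘)
T*G(-5, -2) = 1504*(⅘) = 6016/5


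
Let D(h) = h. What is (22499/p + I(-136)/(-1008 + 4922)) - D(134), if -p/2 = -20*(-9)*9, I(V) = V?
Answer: -893901983/6340680 ≈ -140.98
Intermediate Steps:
p = -3240 (p = -2*(-20*(-9))*9 = -360*9 = -2*1620 = -3240)
(22499/p + I(-136)/(-1008 + 4922)) - D(134) = (22499/(-3240) - 136/(-1008 + 4922)) - 1*134 = (22499*(-1/3240) - 136/3914) - 134 = (-22499/3240 - 136*1/3914) - 134 = (-22499/3240 - 68/1957) - 134 = -44250863/6340680 - 134 = -893901983/6340680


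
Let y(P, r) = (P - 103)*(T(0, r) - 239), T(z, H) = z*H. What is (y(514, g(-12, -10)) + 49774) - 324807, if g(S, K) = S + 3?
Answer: -373262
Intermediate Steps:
T(z, H) = H*z
g(S, K) = 3 + S
y(P, r) = 24617 - 239*P (y(P, r) = (P - 103)*(r*0 - 239) = (-103 + P)*(0 - 239) = (-103 + P)*(-239) = 24617 - 239*P)
(y(514, g(-12, -10)) + 49774) - 324807 = ((24617 - 239*514) + 49774) - 324807 = ((24617 - 122846) + 49774) - 324807 = (-98229 + 49774) - 324807 = -48455 - 324807 = -373262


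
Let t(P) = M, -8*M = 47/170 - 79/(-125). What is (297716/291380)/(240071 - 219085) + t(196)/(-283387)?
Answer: 327166326997/6664935996166000 ≈ 4.9088e-5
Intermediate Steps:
M = -3861/34000 (M = -(47/170 - 79/(-125))/8 = -(47*(1/170) - 79*(-1/125))/8 = -(47/170 + 79/125)/8 = -⅛*3861/4250 = -3861/34000 ≈ -0.11356)
t(P) = -3861/34000
(297716/291380)/(240071 - 219085) + t(196)/(-283387) = (297716/291380)/(240071 - 219085) - 3861/34000/(-283387) = (297716*(1/291380))/20986 - 3861/34000*(-1/283387) = (74429/72845)*(1/20986) + 297/741166000 = 74429/1528725170 + 297/741166000 = 327166326997/6664935996166000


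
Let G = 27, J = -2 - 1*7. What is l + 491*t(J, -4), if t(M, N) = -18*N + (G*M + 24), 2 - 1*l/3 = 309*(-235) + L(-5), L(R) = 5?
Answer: 145659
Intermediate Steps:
J = -9 (J = -2 - 7 = -9)
l = 217836 (l = 6 - 3*(309*(-235) + 5) = 6 - 3*(-72615 + 5) = 6 - 3*(-72610) = 6 + 217830 = 217836)
t(M, N) = 24 - 18*N + 27*M (t(M, N) = -18*N + (27*M + 24) = -18*N + (24 + 27*M) = 24 - 18*N + 27*M)
l + 491*t(J, -4) = 217836 + 491*(24 - 18*(-4) + 27*(-9)) = 217836 + 491*(24 + 72 - 243) = 217836 + 491*(-147) = 217836 - 72177 = 145659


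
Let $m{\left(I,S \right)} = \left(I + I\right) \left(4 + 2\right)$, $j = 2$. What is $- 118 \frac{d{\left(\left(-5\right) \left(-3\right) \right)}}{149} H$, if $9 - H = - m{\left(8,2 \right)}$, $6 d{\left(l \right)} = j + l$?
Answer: $- \frac{35105}{149} \approx -235.6$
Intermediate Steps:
$m{\left(I,S \right)} = 12 I$ ($m{\left(I,S \right)} = 2 I 6 = 12 I$)
$d{\left(l \right)} = \frac{1}{3} + \frac{l}{6}$ ($d{\left(l \right)} = \frac{2 + l}{6} = \frac{1}{3} + \frac{l}{6}$)
$H = 105$ ($H = 9 - - 12 \cdot 8 = 9 - \left(-1\right) 96 = 9 - -96 = 9 + 96 = 105$)
$- 118 \frac{d{\left(\left(-5\right) \left(-3\right) \right)}}{149} H = - 118 \frac{\frac{1}{3} + \frac{\left(-5\right) \left(-3\right)}{6}}{149} \cdot 105 = - 118 \left(\frac{1}{3} + \frac{1}{6} \cdot 15\right) \frac{1}{149} \cdot 105 = - 118 \left(\frac{1}{3} + \frac{5}{2}\right) \frac{1}{149} \cdot 105 = - 118 \cdot \frac{17}{6} \cdot \frac{1}{149} \cdot 105 = \left(-118\right) \frac{17}{894} \cdot 105 = \left(- \frac{1003}{447}\right) 105 = - \frac{35105}{149}$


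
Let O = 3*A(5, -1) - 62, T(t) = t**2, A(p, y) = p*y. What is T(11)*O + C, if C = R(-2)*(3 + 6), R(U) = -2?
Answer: -9335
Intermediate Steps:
C = -18 (C = -2*(3 + 6) = -2*9 = -18)
O = -77 (O = 3*(5*(-1)) - 62 = 3*(-5) - 62 = -15 - 62 = -77)
T(11)*O + C = 11**2*(-77) - 18 = 121*(-77) - 18 = -9317 - 18 = -9335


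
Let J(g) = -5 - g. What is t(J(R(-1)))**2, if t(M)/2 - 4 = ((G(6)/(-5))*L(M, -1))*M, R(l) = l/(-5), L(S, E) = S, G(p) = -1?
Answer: 5531904/15625 ≈ 354.04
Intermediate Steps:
R(l) = -l/5 (R(l) = l*(-1/5) = -l/5)
t(M) = 8 + 2*M**2/5 (t(M) = 8 + 2*(((-1/(-5))*M)*M) = 8 + 2*(((-1*(-1/5))*M)*M) = 8 + 2*((M/5)*M) = 8 + 2*(M**2/5) = 8 + 2*M**2/5)
t(J(R(-1)))**2 = (8 + 2*(-5 - (-1)*(-1)/5)**2/5)**2 = (8 + 2*(-5 - 1*1/5)**2/5)**2 = (8 + 2*(-5 - 1/5)**2/5)**2 = (8 + 2*(-26/5)**2/5)**2 = (8 + (2/5)*(676/25))**2 = (8 + 1352/125)**2 = (2352/125)**2 = 5531904/15625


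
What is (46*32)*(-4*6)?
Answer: -35328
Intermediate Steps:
(46*32)*(-4*6) = 1472*(-24) = -35328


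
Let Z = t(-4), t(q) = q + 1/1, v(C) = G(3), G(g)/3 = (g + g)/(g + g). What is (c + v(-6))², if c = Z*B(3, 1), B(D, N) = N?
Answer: 0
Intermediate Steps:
G(g) = 3 (G(g) = 3*((g + g)/(g + g)) = 3*((2*g)/((2*g))) = 3*((2*g)*(1/(2*g))) = 3*1 = 3)
v(C) = 3
t(q) = 1 + q (t(q) = q + 1 = 1 + q)
Z = -3 (Z = 1 - 4 = -3)
c = -3 (c = -3*1 = -3)
(c + v(-6))² = (-3 + 3)² = 0² = 0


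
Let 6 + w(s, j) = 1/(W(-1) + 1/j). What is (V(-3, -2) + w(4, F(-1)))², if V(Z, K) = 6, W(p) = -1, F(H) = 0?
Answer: 0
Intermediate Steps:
w(s, j) = -6 + 1/(-1 + 1/j)
(V(-3, -2) + w(4, F(-1)))² = (6 + (-6 + 7*0)/(1 - 1*0))² = (6 + (-6 + 0)/(1 + 0))² = (6 - 6/1)² = (6 + 1*(-6))² = (6 - 6)² = 0² = 0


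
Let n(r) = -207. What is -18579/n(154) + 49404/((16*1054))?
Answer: 26961907/290904 ≈ 92.683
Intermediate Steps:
-18579/n(154) + 49404/((16*1054)) = -18579/(-207) + 49404/((16*1054)) = -18579*(-1/207) + 49404/16864 = 6193/69 + 49404*(1/16864) = 6193/69 + 12351/4216 = 26961907/290904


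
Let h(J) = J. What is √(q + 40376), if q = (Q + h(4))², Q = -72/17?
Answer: 6*√324130/17 ≈ 200.94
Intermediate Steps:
Q = -72/17 (Q = -72*1/17 = -72/17 ≈ -4.2353)
q = 16/289 (q = (-72/17 + 4)² = (-4/17)² = 16/289 ≈ 0.055363)
√(q + 40376) = √(16/289 + 40376) = √(11668680/289) = 6*√324130/17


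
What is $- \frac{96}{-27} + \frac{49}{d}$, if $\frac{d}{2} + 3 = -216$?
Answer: $\frac{4525}{1314} \approx 3.4437$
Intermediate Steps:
$d = -438$ ($d = -6 + 2 \left(-216\right) = -6 - 432 = -438$)
$- \frac{96}{-27} + \frac{49}{d} = - \frac{96}{-27} + \frac{49}{-438} = \left(-96\right) \left(- \frac{1}{27}\right) + 49 \left(- \frac{1}{438}\right) = \frac{32}{9} - \frac{49}{438} = \frac{4525}{1314}$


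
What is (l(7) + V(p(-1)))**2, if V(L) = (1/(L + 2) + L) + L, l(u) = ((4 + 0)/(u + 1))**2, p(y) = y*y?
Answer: 961/144 ≈ 6.6736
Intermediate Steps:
p(y) = y**2
l(u) = 16/(1 + u)**2 (l(u) = (4/(1 + u))**2 = 16/(1 + u)**2)
V(L) = 1/(2 + L) + 2*L (V(L) = (1/(2 + L) + L) + L = (L + 1/(2 + L)) + L = 1/(2 + L) + 2*L)
(l(7) + V(p(-1)))**2 = (16/(1 + 7)**2 + (1 + 2*((-1)**2)**2 + 4*(-1)**2)/(2 + (-1)**2))**2 = (16/8**2 + (1 + 2*1**2 + 4*1)/(2 + 1))**2 = (16*(1/64) + (1 + 2*1 + 4)/3)**2 = (1/4 + (1 + 2 + 4)/3)**2 = (1/4 + (1/3)*7)**2 = (1/4 + 7/3)**2 = (31/12)**2 = 961/144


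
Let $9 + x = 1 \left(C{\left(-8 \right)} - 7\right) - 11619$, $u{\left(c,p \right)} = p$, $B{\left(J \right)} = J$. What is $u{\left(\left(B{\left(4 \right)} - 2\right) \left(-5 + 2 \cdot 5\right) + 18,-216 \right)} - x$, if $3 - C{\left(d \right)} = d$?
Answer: $11408$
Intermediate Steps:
$C{\left(d \right)} = 3 - d$
$x = -11624$ ($x = -9 + \left(1 \left(\left(3 - -8\right) - 7\right) - 11619\right) = -9 - \left(11619 - \left(\left(3 + 8\right) - 7\right)\right) = -9 - \left(11619 - \left(11 - 7\right)\right) = -9 + \left(1 \cdot 4 - 11619\right) = -9 + \left(4 - 11619\right) = -9 - 11615 = -11624$)
$u{\left(\left(B{\left(4 \right)} - 2\right) \left(-5 + 2 \cdot 5\right) + 18,-216 \right)} - x = -216 - -11624 = -216 + 11624 = 11408$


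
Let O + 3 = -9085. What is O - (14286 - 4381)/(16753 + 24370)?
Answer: -373735729/41123 ≈ -9088.2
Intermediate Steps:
O = -9088 (O = -3 - 9085 = -9088)
O - (14286 - 4381)/(16753 + 24370) = -9088 - (14286 - 4381)/(16753 + 24370) = -9088 - 9905/41123 = -373735729/41123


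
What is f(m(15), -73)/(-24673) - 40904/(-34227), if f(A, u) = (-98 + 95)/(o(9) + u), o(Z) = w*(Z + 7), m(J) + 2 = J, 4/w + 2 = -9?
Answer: 26515042981/22186865529 ≈ 1.1951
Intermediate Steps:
w = -4/11 (w = 4/(-2 - 9) = 4/(-11) = 4*(-1/11) = -4/11 ≈ -0.36364)
m(J) = -2 + J
o(Z) = -28/11 - 4*Z/11 (o(Z) = -4*(Z + 7)/11 = -4*(7 + Z)/11 = -28/11 - 4*Z/11)
f(A, u) = -3/(-64/11 + u) (f(A, u) = (-98 + 95)/((-28/11 - 4/11*9) + u) = -3/((-28/11 - 36/11) + u) = -3/(-64/11 + u))
f(m(15), -73)/(-24673) - 40904/(-34227) = -33/(-64 + 11*(-73))/(-24673) - 40904/(-34227) = -33/(-64 - 803)*(-1/24673) - 40904*(-1/34227) = -33/(-867)*(-1/24673) + 40904/34227 = -33*(-1/867)*(-1/24673) + 40904/34227 = (11/289)*(-1/24673) + 40904/34227 = -1/648227 + 40904/34227 = 26515042981/22186865529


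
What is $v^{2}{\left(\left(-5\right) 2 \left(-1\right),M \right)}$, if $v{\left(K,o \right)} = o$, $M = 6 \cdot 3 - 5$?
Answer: $169$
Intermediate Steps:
$M = 13$ ($M = 18 - 5 = 13$)
$v^{2}{\left(\left(-5\right) 2 \left(-1\right),M \right)} = 13^{2} = 169$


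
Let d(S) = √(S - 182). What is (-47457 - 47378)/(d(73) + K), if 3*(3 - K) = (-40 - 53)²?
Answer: 273124800/8294509 + 94835*I*√109/8294509 ≈ 32.928 + 0.11937*I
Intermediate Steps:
K = -2880 (K = 3 - (-40 - 53)²/3 = 3 - ⅓*(-93)² = 3 - ⅓*8649 = 3 - 2883 = -2880)
d(S) = √(-182 + S)
(-47457 - 47378)/(d(73) + K) = (-47457 - 47378)/(√(-182 + 73) - 2880) = -94835/(√(-109) - 2880) = -94835/(I*√109 - 2880) = -94835/(-2880 + I*√109)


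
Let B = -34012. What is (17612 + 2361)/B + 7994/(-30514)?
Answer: -40061275/47174644 ≈ -0.84921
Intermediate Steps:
(17612 + 2361)/B + 7994/(-30514) = (17612 + 2361)/(-34012) + 7994/(-30514) = 19973*(-1/34012) + 7994*(-1/30514) = -19973/34012 - 3997/15257 = -40061275/47174644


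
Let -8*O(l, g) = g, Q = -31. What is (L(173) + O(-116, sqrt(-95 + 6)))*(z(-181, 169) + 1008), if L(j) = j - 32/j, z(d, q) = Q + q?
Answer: 34261962/173 - 573*I*sqrt(89)/4 ≈ 1.9805e+5 - 1351.4*I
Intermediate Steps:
O(l, g) = -g/8
z(d, q) = -31 + q
L(j) = j - 32/j
(L(173) + O(-116, sqrt(-95 + 6)))*(z(-181, 169) + 1008) = ((173 - 32/173) - sqrt(-95 + 6)/8)*((-31 + 169) + 1008) = ((173 - 32*1/173) - I*sqrt(89)/8)*(138 + 1008) = ((173 - 32/173) - I*sqrt(89)/8)*1146 = (29897/173 - I*sqrt(89)/8)*1146 = 34261962/173 - 573*I*sqrt(89)/4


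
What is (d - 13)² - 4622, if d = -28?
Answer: -2941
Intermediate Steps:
(d - 13)² - 4622 = (-28 - 13)² - 4622 = (-41)² - 4622 = 1681 - 4622 = -2941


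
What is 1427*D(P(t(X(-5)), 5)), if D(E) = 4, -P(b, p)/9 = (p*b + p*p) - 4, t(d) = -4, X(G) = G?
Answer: 5708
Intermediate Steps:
P(b, p) = 36 - 9*p² - 9*b*p (P(b, p) = -9*((p*b + p*p) - 4) = -9*((b*p + p²) - 4) = -9*((p² + b*p) - 4) = -9*(-4 + p² + b*p) = 36 - 9*p² - 9*b*p)
1427*D(P(t(X(-5)), 5)) = 1427*4 = 5708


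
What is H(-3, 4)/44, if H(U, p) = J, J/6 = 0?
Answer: 0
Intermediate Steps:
J = 0 (J = 6*0 = 0)
H(U, p) = 0
H(-3, 4)/44 = 0/44 = 0*(1/44) = 0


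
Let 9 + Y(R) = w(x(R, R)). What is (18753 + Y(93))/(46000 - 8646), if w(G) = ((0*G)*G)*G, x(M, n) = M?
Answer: 9372/18677 ≈ 0.50179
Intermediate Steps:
w(G) = 0 (w(G) = (0*G)*G = 0*G = 0)
Y(R) = -9 (Y(R) = -9 + 0 = -9)
(18753 + Y(93))/(46000 - 8646) = (18753 - 9)/(46000 - 8646) = 18744/37354 = 18744*(1/37354) = 9372/18677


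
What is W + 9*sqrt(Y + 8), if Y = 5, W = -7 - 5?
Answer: -12 + 9*sqrt(13) ≈ 20.450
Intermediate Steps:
W = -12
W + 9*sqrt(Y + 8) = -12 + 9*sqrt(5 + 8) = -12 + 9*sqrt(13)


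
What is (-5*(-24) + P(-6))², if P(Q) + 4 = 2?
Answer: 13924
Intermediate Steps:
P(Q) = -2 (P(Q) = -4 + 2 = -2)
(-5*(-24) + P(-6))² = (-5*(-24) - 2)² = (120 - 2)² = 118² = 13924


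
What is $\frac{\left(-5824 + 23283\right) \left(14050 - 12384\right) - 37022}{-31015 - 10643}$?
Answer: $- \frac{4841612}{6943} \approx -697.34$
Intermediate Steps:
$\frac{\left(-5824 + 23283\right) \left(14050 - 12384\right) - 37022}{-31015 - 10643} = \frac{17459 \cdot 1666 - 37022}{-41658} = \left(29086694 - 37022\right) \left(- \frac{1}{41658}\right) = 29049672 \left(- \frac{1}{41658}\right) = - \frac{4841612}{6943}$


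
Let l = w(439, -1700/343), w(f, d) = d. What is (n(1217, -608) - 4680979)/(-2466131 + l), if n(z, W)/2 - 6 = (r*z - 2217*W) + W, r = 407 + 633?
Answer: -186951807/845884633 ≈ -0.22101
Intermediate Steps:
r = 1040
n(z, W) = 12 - 4432*W + 2080*z (n(z, W) = 12 + 2*((1040*z - 2217*W) + W) = 12 + 2*((-2217*W + 1040*z) + W) = 12 + 2*(-2216*W + 1040*z) = 12 + (-4432*W + 2080*z) = 12 - 4432*W + 2080*z)
l = -1700/343 ≈ -4.9563
(n(1217, -608) - 4680979)/(-2466131 + l) = ((12 - 4432*(-608) + 2080*1217) - 4680979)/(-2466131 - 1700/343) = ((12 + 2694656 + 2531360) - 4680979)/(-845884633/343) = (5226028 - 4680979)*(-343/845884633) = 545049*(-343/845884633) = -186951807/845884633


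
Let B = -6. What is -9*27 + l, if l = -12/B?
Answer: -241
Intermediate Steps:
l = 2 (l = -12/(-6) = -12*(-1)/6 = -2*(-1) = 2)
-9*27 + l = -9*27 + 2 = -243 + 2 = -241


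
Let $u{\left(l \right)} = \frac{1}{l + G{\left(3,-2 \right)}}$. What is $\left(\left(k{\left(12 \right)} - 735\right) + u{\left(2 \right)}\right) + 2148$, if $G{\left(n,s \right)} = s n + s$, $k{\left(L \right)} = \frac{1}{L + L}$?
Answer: $\frac{11303}{8} \approx 1412.9$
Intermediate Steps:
$k{\left(L \right)} = \frac{1}{2 L}$
$G{\left(n,s \right)} = s + n s$ ($G{\left(n,s \right)} = n s + s = s + n s$)
$u{\left(l \right)} = \frac{1}{-8 + l}$ ($u{\left(l \right)} = \frac{1}{l - 2 \left(1 + 3\right)} = \frac{1}{l - 8} = \frac{1}{-8 + l}$)
$\left(\left(k{\left(12 \right)} - 735\right) + u{\left(2 \right)}\right) + 2148 = \left(\left(\frac{1}{2 \cdot 12} - 735\right) + \frac{1}{-8 + 2}\right) + 2148 = \left(\left(\frac{1}{2} \cdot \frac{1}{12} - 735\right) + \frac{1}{-6}\right) + 2148 = \left(\left(\frac{1}{24} - 735\right) - \frac{1}{6}\right) + 2148 = \left(- \frac{17639}{24} - \frac{1}{6}\right) + 2148 = - \frac{5881}{8} + 2148 = \frac{11303}{8}$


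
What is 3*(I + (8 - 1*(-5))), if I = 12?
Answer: 75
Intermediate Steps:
3*(I + (8 - 1*(-5))) = 3*(12 + (8 - 1*(-5))) = 3*(12 + (8 + 5)) = 3*(12 + 13) = 3*25 = 75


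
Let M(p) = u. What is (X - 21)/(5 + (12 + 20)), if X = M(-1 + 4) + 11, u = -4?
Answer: -14/37 ≈ -0.37838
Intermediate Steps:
M(p) = -4
X = 7 (X = -4 + 11 = 7)
(X - 21)/(5 + (12 + 20)) = (7 - 21)/(5 + (12 + 20)) = -14/(5 + 32) = -14/37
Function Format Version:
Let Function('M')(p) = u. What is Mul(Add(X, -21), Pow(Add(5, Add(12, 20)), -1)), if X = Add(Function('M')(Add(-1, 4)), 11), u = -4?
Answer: Rational(-14, 37) ≈ -0.37838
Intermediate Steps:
Function('M')(p) = -4
X = 7 (X = Add(-4, 11) = 7)
Mul(Add(X, -21), Pow(Add(5, Add(12, 20)), -1)) = Mul(Add(7, -21), Pow(Add(5, Add(12, 20)), -1)) = Mul(-14, Pow(Add(5, 32), -1)) = Mul(-14, Pow(37, -1)) = Mul(-14, Rational(1, 37)) = Rational(-14, 37)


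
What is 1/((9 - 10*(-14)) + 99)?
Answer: 1/248 ≈ 0.0040323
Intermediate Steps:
1/((9 - 10*(-14)) + 99) = 1/((9 + 140) + 99) = 1/(149 + 99) = 1/248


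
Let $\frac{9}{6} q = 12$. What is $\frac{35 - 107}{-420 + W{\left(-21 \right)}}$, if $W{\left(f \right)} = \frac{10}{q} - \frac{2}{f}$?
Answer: $\frac{6048}{35167} \approx 0.17198$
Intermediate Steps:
$q = 8$ ($q = \frac{2}{3} \cdot 12 = 8$)
$W{\left(f \right)} = \frac{5}{4} - \frac{2}{f}$ ($W{\left(f \right)} = \frac{10}{8} - \frac{2}{f} = 10 \cdot \frac{1}{8} - \frac{2}{f} = \frac{5}{4} - \frac{2}{f}$)
$\frac{35 - 107}{-420 + W{\left(-21 \right)}} = \frac{35 - 107}{-420 + \left(\frac{5}{4} - \frac{2}{-21}\right)} = - \frac{72}{-420 + \left(\frac{5}{4} - - \frac{2}{21}\right)} = - \frac{72}{-420 + \left(\frac{5}{4} + \frac{2}{21}\right)} = - \frac{72}{-420 + \frac{113}{84}} = - \frac{72}{- \frac{35167}{84}} = \left(-72\right) \left(- \frac{84}{35167}\right) = \frac{6048}{35167}$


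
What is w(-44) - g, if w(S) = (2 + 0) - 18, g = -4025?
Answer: 4009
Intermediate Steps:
w(S) = -16 (w(S) = 2 - 18 = -16)
w(-44) - g = -16 - 1*(-4025) = -16 + 4025 = 4009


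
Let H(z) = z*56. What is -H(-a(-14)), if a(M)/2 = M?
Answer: -1568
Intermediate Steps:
a(M) = 2*M
H(z) = 56*z
-H(-a(-14)) = -56*(-2*(-14)) = -56*(-1*(-28)) = -56*28 = -1*1568 = -1568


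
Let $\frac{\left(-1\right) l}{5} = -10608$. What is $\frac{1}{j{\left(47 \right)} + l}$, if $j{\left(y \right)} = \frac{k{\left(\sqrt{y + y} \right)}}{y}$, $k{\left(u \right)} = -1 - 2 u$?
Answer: $\frac{117165313}{6214445708265} + \frac{94 \sqrt{94}}{6214445708265} \approx 1.8854 \cdot 10^{-5}$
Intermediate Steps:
$l = 53040$ ($l = \left(-5\right) \left(-10608\right) = 53040$)
$j{\left(y \right)} = \frac{-1 - 2 \sqrt{2} \sqrt{y}}{y}$ ($j{\left(y \right)} = \frac{-1 - 2 \sqrt{y + y}}{y} = \frac{-1 - 2 \sqrt{2 y}}{y} = \frac{-1 - 2 \sqrt{2} \sqrt{y}}{y}$)
$\frac{1}{j{\left(47 \right)} + l} = \frac{1}{\frac{-1 - 2 \sqrt{2} \sqrt{47}}{47} + 53040} = \frac{1}{\frac{-1 - 2 \sqrt{94}}{47} + 53040} = \frac{1}{\left(- \frac{1}{47} - \frac{2 \sqrt{94}}{47}\right) + 53040} = \frac{1}{\frac{2492879}{47} - \frac{2 \sqrt{94}}{47}}$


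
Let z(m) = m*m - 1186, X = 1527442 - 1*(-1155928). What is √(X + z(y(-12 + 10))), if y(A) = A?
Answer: 2*√670547 ≈ 1637.7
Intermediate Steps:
X = 2683370 (X = 1527442 + 1155928 = 2683370)
z(m) = -1186 + m² (z(m) = m² - 1186 = -1186 + m²)
√(X + z(y(-12 + 10))) = √(2683370 + (-1186 + (-12 + 10)²)) = √(2683370 + (-1186 + (-2)²)) = √(2683370 + (-1186 + 4)) = √(2683370 - 1182) = √2682188 = 2*√670547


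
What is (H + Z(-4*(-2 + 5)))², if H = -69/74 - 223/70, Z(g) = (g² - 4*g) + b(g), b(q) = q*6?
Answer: 22520104489/1677025 ≈ 13429.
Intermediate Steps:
b(q) = 6*q
Z(g) = g² + 2*g (Z(g) = (g² - 4*g) + 6*g = g² + 2*g)
H = -5333/1295 (H = -69*1/74 - 223*1/70 = -69/74 - 223/70 = -5333/1295 ≈ -4.1181)
(H + Z(-4*(-2 + 5)))² = (-5333/1295 + (-4*(-2 + 5))*(2 - 4*(-2 + 5)))² = (-5333/1295 + (-4*3)*(2 - 4*3))² = (-5333/1295 - 12*(2 - 12))² = (-5333/1295 - 12*(-10))² = (-5333/1295 + 120)² = (150067/1295)² = 22520104489/1677025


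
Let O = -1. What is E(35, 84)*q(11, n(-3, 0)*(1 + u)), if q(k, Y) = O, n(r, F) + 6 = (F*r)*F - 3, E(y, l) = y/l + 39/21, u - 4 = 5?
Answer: -191/84 ≈ -2.2738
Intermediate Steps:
u = 9 (u = 4 + 5 = 9)
E(y, l) = 13/7 + y/l (E(y, l) = y/l + 39*(1/21) = y/l + 13/7 = 13/7 + y/l)
n(r, F) = -9 + r*F² (n(r, F) = -6 + ((F*r)*F - 3) = -6 + (r*F² - 3) = -6 + (-3 + r*F²) = -9 + r*F²)
q(k, Y) = -1
E(35, 84)*q(11, n(-3, 0)*(1 + u)) = (13/7 + 35/84)*(-1) = (13/7 + 35*(1/84))*(-1) = (13/7 + 5/12)*(-1) = (191/84)*(-1) = -191/84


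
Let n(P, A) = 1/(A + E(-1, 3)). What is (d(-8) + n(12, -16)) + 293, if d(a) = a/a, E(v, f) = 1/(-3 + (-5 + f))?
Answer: 23809/81 ≈ 293.94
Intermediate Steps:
E(v, f) = 1/(-8 + f)
n(P, A) = 1/(-⅕ + A) (n(P, A) = 1/(A + 1/(-8 + 3)) = 1/(A + 1/(-5)) = 1/(A - ⅕) = 1/(-⅕ + A))
d(a) = 1
(d(-8) + n(12, -16)) + 293 = (1 + 5/(-1 + 5*(-16))) + 293 = (1 + 5/(-1 - 80)) + 293 = (1 + 5/(-81)) + 293 = (1 + 5*(-1/81)) + 293 = (1 - 5/81) + 293 = 76/81 + 293 = 23809/81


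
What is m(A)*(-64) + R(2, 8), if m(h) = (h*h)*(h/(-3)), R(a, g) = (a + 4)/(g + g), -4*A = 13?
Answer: -17567/24 ≈ -731.96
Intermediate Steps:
A = -13/4 (A = -¼*13 = -13/4 ≈ -3.2500)
R(a, g) = (4 + a)/(2*g) (R(a, g) = (4 + a)/((2*g)) = (4 + a)*(1/(2*g)) = (4 + a)/(2*g))
m(h) = -h³/3 (m(h) = h²*(h*(-⅓)) = h²*(-h/3) = -h³/3)
m(A)*(-64) + R(2, 8) = -(-13/4)³/3*(-64) + (½)*(4 + 2)/8 = -⅓*(-2197/64)*(-64) + (½)*(⅛)*6 = (2197/192)*(-64) + 3/8 = -2197/3 + 3/8 = -17567/24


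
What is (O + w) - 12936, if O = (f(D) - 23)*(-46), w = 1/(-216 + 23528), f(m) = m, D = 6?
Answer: -283334047/23312 ≈ -12154.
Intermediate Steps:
w = 1/23312 ≈ 4.2896e-5
O = 782 (O = (6 - 23)*(-46) = -17*(-46) = 782)
(O + w) - 12936 = (782 + 1/23312) - 12936 = 18229985/23312 - 12936 = -283334047/23312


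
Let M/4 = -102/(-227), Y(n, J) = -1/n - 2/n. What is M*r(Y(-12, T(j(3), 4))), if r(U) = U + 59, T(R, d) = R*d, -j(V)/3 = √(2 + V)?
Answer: 24174/227 ≈ 106.49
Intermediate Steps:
j(V) = -3*√(2 + V)
Y(n, J) = -3/n
r(U) = 59 + U
M = 408/227 (M = 4*(-102/(-227)) = 4*(-102*(-1/227)) = 4*(102/227) = 408/227 ≈ 1.7974)
M*r(Y(-12, T(j(3), 4))) = 408*(59 - 3/(-12))/227 = 408*(59 - 3*(-1/12))/227 = 408*(59 + ¼)/227 = (408/227)*(237/4) = 24174/227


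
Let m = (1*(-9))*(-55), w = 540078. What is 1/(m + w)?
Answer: 1/540573 ≈ 1.8499e-6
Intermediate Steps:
m = 495 (m = -9*(-55) = 495)
1/(m + w) = 1/(495 + 540078) = 1/540573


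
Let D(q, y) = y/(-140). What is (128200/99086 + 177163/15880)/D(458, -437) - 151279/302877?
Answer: 18166425785698685/5206555898642358 ≈ 3.4891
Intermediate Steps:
D(q, y) = -y/140 (D(q, y) = y*(-1/140) = -y/140)
(128200/99086 + 177163/15880)/D(458, -437) - 151279/302877 = (128200/99086 + 177163/15880)/((-1/140*(-437))) - 151279/302877 = (128200*(1/99086) + 177163*(1/15880))/(437/140) - 151279*1/302877 = (64100/49543 + 177163/15880)*(140/437) - 151279/302877 = (9795094509/786742840)*(140/437) - 151279/302877 = 68565661563/17190331054 - 151279/302877 = 18166425785698685/5206555898642358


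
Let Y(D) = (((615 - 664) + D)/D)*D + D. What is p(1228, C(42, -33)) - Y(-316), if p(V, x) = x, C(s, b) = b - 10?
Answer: 638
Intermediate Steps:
C(s, b) = -10 + b
Y(D) = -49 + 2*D (Y(D) = ((-49 + D)/D)*D + D = (-49 + D) + D = -49 + 2*D)
p(1228, C(42, -33)) - Y(-316) = (-10 - 33) - (-49 + 2*(-316)) = -43 - (-49 - 632) = -43 - 1*(-681) = -43 + 681 = 638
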